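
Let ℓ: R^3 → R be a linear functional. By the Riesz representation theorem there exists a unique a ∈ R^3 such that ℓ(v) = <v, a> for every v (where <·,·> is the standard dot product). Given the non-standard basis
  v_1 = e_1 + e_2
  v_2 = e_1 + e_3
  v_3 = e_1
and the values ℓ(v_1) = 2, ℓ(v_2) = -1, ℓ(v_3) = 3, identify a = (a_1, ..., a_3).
a = (3, -1, -4)

Write a = (a_1, ..., a_3) in the standard basis. For each basis vector v_i, ℓ(v_i) = <v_i, a> is a linear equation in the a_j's. Collect the n equations into a matrix system V a = ℓ, where row i of V is v_i (expressed in the standard basis). Since V is invertible (lower-triangular with 1s on the diagonal, up to permutation), solve by back-substitution:
  V =
[[1, 1, 0],
 [1, 0, 1],
 [1, 0, 0]]
  V a = (2, -1, 3)
Solving gives a = (3, -1, -4).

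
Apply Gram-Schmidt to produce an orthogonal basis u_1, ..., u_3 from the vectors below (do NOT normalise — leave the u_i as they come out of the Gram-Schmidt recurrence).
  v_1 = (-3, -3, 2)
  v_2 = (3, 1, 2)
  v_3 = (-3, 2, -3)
Orthogonal basis:
  u_1 = (-3, -3, 2)
  u_2 = (21/11, -1/11, 30/11)
  u_3 = (-60/61, 90/61, 45/61)

Apply the Gram-Schmidt recurrence
  u_1 = v_1
  u_i = v_i − Σ_{j<i} ((v_i · u_j) / (u_j · u_j)) · u_j.

Step by step this gives:
  u_1 = (-3, -3, 2)
  u_2 = (21/11, -1/11, 30/11)
  u_3 = (-60/61, 90/61, 45/61)

Orthogonality check:
  u_2 · u_1 = 0 (should be 0)
  u_3 · u_1 = 0 (should be 0)
  u_3 · u_2 = 0 (should be 0)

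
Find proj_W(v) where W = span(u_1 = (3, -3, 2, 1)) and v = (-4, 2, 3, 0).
proj_W(v) = (-36/23, 36/23, -24/23, -12/23)

Set up U = [u_1 | ... | u_1] ∈ R^(4×1). The projector onto W = col(U) is P = U (U^T U)^(-1) U^T.
Compute U^T U =
  [23],
and U^T v = (-12).
Solve U^T U · c = U^T v for the coefficients: c = (-12/23). The projection is proj_W(v) = U c.
Check: (v - proj_W(v)) · u_1 = 0  (should be 0).
Result: proj_W(v) = (-36/23, 36/23, -24/23, -12/23).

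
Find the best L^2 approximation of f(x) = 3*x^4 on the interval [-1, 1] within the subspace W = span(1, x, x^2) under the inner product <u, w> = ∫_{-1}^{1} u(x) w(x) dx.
g(x) = 18*x^2/7 - 9/35

The best approximation g ∈ W is the orthogonal projection of f onto W. Writing g = a_0 + a_1 x + a_2 x^2, the coefficients solve the normal equations G · a = b where
  G_{ij} = <φ_i, φ_j> and b_i = <f, φ_i>, with φ_0 = 1, φ_1 = x, φ_2 = x^2.
G =
  [2, 0, 2/3]
  [0, 2/3, 0]
  [2/3, 0, 2/5],
b = (6/5, 0, 6/7).
Solving gives a_0 = -9/35, a_1 = 0, a_2 = 18/7, so
  g(x) = 18*x^2/7 - 9/35.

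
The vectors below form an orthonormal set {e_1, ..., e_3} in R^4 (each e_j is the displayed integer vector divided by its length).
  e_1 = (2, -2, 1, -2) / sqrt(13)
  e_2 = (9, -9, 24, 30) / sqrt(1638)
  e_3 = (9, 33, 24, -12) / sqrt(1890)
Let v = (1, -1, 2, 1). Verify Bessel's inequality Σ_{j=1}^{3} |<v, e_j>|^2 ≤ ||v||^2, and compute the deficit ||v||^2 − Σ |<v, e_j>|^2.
Σ |<v, e_j>|^2 = 104/15; ||v||^2 = 7; deficit = 1/15

Write each e_j = u_j / sqrt(<u_j, u_j>) where u_j is the displayed integer vector. Then <v, e_j> = <v, u_j> / sqrt(<u_j, u_j>), so |<v, e_j>|^2 = <v, u_j>^2 / <u_j, u_j>.
Coefficients: <v, e_1> = 4/sqrt(13), <v, e_2> = 96/sqrt(1638), <v, e_3> = 12/sqrt(1890).
Square and sum: Σ |<v, e_j>|^2 = 104/15.
Compute ||v||^2 = v·v = 7.
Deficit = 7 − 104/15 = 1/15 ≥ 0, confirming Bessel's inequality. (The deficit equals ||v − Σ <v,e_j> e_j||^2, the squared distance from v to span{e_j}.)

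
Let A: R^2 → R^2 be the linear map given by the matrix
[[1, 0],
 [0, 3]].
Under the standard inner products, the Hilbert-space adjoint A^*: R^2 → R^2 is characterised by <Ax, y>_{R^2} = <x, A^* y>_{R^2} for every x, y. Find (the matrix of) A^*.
A^* = A^T =
[[1, 0],
 [0, 3]]

For real matrices with standard dot products, the defining identity <Ax, y> = <x, A^* y> gives (Ax)^T y = x^T (A^*) y, i.e. x^T A^T y = x^T (A^*) y. Since this holds for all x, y, we must have A^* = A^T. Therefore
A^* =
[[1, 0],
 [0, 3]].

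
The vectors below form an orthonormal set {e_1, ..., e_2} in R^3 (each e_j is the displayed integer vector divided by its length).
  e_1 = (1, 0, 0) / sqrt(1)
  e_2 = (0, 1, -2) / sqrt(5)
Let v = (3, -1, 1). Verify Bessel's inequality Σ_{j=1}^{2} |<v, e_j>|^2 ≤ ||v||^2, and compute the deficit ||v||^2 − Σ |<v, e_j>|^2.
Σ |<v, e_j>|^2 = 54/5; ||v||^2 = 11; deficit = 1/5

Write each e_j = u_j / sqrt(<u_j, u_j>) where u_j is the displayed integer vector. Then <v, e_j> = <v, u_j> / sqrt(<u_j, u_j>), so |<v, e_j>|^2 = <v, u_j>^2 / <u_j, u_j>.
Coefficients: <v, e_1> = 3/sqrt(1), <v, e_2> = -3/sqrt(5).
Square and sum: Σ |<v, e_j>|^2 = 54/5.
Compute ||v||^2 = v·v = 11.
Deficit = 11 − 54/5 = 1/5 ≥ 0, confirming Bessel's inequality. (The deficit equals ||v − Σ <v,e_j> e_j||^2, the squared distance from v to span{e_j}.)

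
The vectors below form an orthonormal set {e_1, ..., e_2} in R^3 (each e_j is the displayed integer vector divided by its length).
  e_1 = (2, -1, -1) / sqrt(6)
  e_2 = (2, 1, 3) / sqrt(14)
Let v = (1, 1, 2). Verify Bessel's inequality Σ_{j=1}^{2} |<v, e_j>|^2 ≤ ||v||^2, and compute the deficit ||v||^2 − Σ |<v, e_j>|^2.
Σ |<v, e_j>|^2 = 125/21; ||v||^2 = 6; deficit = 1/21

Write each e_j = u_j / sqrt(<u_j, u_j>) where u_j is the displayed integer vector. Then <v, e_j> = <v, u_j> / sqrt(<u_j, u_j>), so |<v, e_j>|^2 = <v, u_j>^2 / <u_j, u_j>.
Coefficients: <v, e_1> = -1/sqrt(6), <v, e_2> = 9/sqrt(14).
Square and sum: Σ |<v, e_j>|^2 = 125/21.
Compute ||v||^2 = v·v = 6.
Deficit = 6 − 125/21 = 1/21 ≥ 0, confirming Bessel's inequality. (The deficit equals ||v − Σ <v,e_j> e_j||^2, the squared distance from v to span{e_j}.)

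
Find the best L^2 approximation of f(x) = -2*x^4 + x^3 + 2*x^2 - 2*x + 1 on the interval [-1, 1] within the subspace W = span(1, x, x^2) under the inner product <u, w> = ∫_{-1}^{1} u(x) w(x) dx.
g(x) = 2*x^2/7 - 7*x/5 + 41/35

The best approximation g ∈ W is the orthogonal projection of f onto W. Writing g = a_0 + a_1 x + a_2 x^2, the coefficients solve the normal equations G · a = b where
  G_{ij} = <φ_i, φ_j> and b_i = <f, φ_i>, with φ_0 = 1, φ_1 = x, φ_2 = x^2.
G =
  [2, 0, 2/3]
  [0, 2/3, 0]
  [2/3, 0, 2/5],
b = (38/15, -14/15, 94/105).
Solving gives a_0 = 41/35, a_1 = -7/5, a_2 = 2/7, so
  g(x) = 2*x^2/7 - 7*x/5 + 41/35.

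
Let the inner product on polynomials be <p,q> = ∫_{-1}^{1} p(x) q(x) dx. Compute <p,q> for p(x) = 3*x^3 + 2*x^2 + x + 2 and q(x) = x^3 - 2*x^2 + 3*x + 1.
<p,q> = 832/105

Expand the product: p(x)·q(x) = 3*x^6 - 4*x^5 + 6*x^4 + 9*x^3 + x^2 + 7*x + 2.
∫_{-1}^{1} of each monomial x^k gives [2/(k+1) if k even, 0 if k odd]. Integrating term-by-term (or equivalently evaluating the antiderivative F(x) = 3*x^7/7 - 2*x^6/3 + 6*x^5/5 + 9*x^4/4 + x^3/3 + 7*x^2/2 + 2*x at the endpoints):
  F(1) − F(−1) = 3799/420 − (157/140) = 832/105.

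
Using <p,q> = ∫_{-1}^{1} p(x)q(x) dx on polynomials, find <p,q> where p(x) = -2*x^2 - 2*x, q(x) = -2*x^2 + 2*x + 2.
<p,q> = -56/15

Expand the product: p(x)·q(x) = 4*x^4 - 8*x^2 - 4*x.
∫_{-1}^{1} of each monomial x^k gives [2/(k+1) if k even, 0 if k odd]. Integrating term-by-term (or equivalently evaluating the antiderivative F(x) = 4*x^5/5 - 8*x^3/3 - 2*x^2 at the endpoints):
  F(1) − F(−1) = -58/15 − (-2/15) = -56/15.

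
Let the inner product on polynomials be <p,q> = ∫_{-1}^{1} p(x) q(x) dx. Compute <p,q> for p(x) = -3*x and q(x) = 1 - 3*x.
<p,q> = 6

Expand the product: p(x)·q(x) = 9*x^2 - 3*x.
∫_{-1}^{1} of each monomial x^k gives [2/(k+1) if k even, 0 if k odd]. Integrating term-by-term (or equivalently evaluating the antiderivative F(x) = 3*x^3 - 3*x^2/2 at the endpoints):
  F(1) − F(−1) = 3/2 − (-9/2) = 6.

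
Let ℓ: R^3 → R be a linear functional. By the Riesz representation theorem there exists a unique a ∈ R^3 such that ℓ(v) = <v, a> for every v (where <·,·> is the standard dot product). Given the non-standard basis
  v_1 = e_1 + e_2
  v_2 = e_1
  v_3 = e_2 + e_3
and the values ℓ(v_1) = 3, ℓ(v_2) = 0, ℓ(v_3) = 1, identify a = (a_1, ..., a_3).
a = (0, 3, -2)

Write a = (a_1, ..., a_3) in the standard basis. For each basis vector v_i, ℓ(v_i) = <v_i, a> is a linear equation in the a_j's. Collect the n equations into a matrix system V a = ℓ, where row i of V is v_i (expressed in the standard basis). Since V is invertible (lower-triangular with 1s on the diagonal, up to permutation), solve by back-substitution:
  V =
[[1, 1, 0],
 [1, 0, 0],
 [0, 1, 1]]
  V a = (3, 0, 1)
Solving gives a = (0, 3, -2).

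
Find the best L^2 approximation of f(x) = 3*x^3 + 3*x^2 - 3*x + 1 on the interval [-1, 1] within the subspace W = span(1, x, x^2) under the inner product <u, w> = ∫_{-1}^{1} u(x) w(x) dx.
g(x) = 3*x^2 - 6*x/5 + 1

The best approximation g ∈ W is the orthogonal projection of f onto W. Writing g = a_0 + a_1 x + a_2 x^2, the coefficients solve the normal equations G · a = b where
  G_{ij} = <φ_i, φ_j> and b_i = <f, φ_i>, with φ_0 = 1, φ_1 = x, φ_2 = x^2.
G =
  [2, 0, 2/3]
  [0, 2/3, 0]
  [2/3, 0, 2/5],
b = (4, -4/5, 28/15).
Solving gives a_0 = 1, a_1 = -6/5, a_2 = 3, so
  g(x) = 3*x^2 - 6*x/5 + 1.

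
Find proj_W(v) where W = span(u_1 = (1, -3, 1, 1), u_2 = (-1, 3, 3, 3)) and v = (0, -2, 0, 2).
proj_W(v) = (3/5, -9/5, 1, 1)

Set up U = [u_1 | ... | u_2] ∈ R^(4×2). The projector onto W = col(U) is P = U (U^T U)^(-1) U^T.
Compute U^T U =
  [12, -4]
  [-4, 28],
and U^T v = (8, 0).
Solve U^T U · c = U^T v for the coefficients: c = (7/10, 1/10). The projection is proj_W(v) = U c.
Check: (v - proj_W(v)) · u_1 = 0  (should be 0).
Check: (v - proj_W(v)) · u_2 = 0  (should be 0).
Result: proj_W(v) = (3/5, -9/5, 1, 1).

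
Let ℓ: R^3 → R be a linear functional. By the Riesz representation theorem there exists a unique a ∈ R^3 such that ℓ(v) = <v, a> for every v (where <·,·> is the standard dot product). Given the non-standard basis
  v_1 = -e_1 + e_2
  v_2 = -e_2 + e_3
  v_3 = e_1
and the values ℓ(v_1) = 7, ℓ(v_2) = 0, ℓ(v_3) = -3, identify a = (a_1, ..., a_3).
a = (-3, 4, 4)

Write a = (a_1, ..., a_3) in the standard basis. For each basis vector v_i, ℓ(v_i) = <v_i, a> is a linear equation in the a_j's. Collect the n equations into a matrix system V a = ℓ, where row i of V is v_i (expressed in the standard basis). Since V is invertible (lower-triangular with 1s on the diagonal, up to permutation), solve by back-substitution:
  V =
[[-1, 1, 0],
 [0, -1, 1],
 [1, 0, 0]]
  V a = (7, 0, -3)
Solving gives a = (-3, 4, 4).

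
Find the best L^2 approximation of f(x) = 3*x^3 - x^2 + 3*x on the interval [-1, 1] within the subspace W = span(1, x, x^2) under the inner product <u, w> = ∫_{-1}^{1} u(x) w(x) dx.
g(x) = -x^2 + 24*x/5

The best approximation g ∈ W is the orthogonal projection of f onto W. Writing g = a_0 + a_1 x + a_2 x^2, the coefficients solve the normal equations G · a = b where
  G_{ij} = <φ_i, φ_j> and b_i = <f, φ_i>, with φ_0 = 1, φ_1 = x, φ_2 = x^2.
G =
  [2, 0, 2/3]
  [0, 2/3, 0]
  [2/3, 0, 2/5],
b = (-2/3, 16/5, -2/5).
Solving gives a_0 = 0, a_1 = 24/5, a_2 = -1, so
  g(x) = -x^2 + 24*x/5.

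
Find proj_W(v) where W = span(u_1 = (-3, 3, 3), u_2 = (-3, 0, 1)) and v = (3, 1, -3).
proj_W(v) = (25/7, -1/7, -9/7)

Set up U = [u_1 | ... | u_2] ∈ R^(3×2). The projector onto W = col(U) is P = U (U^T U)^(-1) U^T.
Compute U^T U =
  [27, 12]
  [12, 10],
and U^T v = (-15, -12).
Solve U^T U · c = U^T v for the coefficients: c = (-1/21, -8/7). The projection is proj_W(v) = U c.
Check: (v - proj_W(v)) · u_1 = 0  (should be 0).
Check: (v - proj_W(v)) · u_2 = 0  (should be 0).
Result: proj_W(v) = (25/7, -1/7, -9/7).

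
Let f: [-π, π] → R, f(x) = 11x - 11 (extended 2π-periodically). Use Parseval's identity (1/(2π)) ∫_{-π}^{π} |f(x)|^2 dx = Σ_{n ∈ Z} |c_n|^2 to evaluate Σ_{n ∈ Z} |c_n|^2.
Σ |c_n|^2 = 121π^2/3 + 121

Expand and integrate term by term over [-π, π]:
  ∫ (11x)^2 dx = 121·(2π^3/3); ∫ 2·11·(-11)·x dx = 0 (odd integrand); ∫ (-11)^2 dx = 121·2π.
So (1/(2π)) ∫_{-π}^{π} (11x - 11)^2 dx = 121π^2/3 + 121 = 121π^2/3 + 121.
Parseval ⇒ Σ |c_n|^2 = 121π^2/3 + 121.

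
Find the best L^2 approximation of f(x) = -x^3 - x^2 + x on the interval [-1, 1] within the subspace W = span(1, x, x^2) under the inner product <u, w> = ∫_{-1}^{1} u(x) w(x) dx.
g(x) = -x^2 + 2*x/5

The best approximation g ∈ W is the orthogonal projection of f onto W. Writing g = a_0 + a_1 x + a_2 x^2, the coefficients solve the normal equations G · a = b where
  G_{ij} = <φ_i, φ_j> and b_i = <f, φ_i>, with φ_0 = 1, φ_1 = x, φ_2 = x^2.
G =
  [2, 0, 2/3]
  [0, 2/3, 0]
  [2/3, 0, 2/5],
b = (-2/3, 4/15, -2/5).
Solving gives a_0 = 0, a_1 = 2/5, a_2 = -1, so
  g(x) = -x^2 + 2*x/5.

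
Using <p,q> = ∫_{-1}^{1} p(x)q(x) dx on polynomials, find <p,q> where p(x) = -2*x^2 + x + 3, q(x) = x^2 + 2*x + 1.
<p,q> = 36/5

Expand the product: p(x)·q(x) = -2*x^4 - 3*x^3 + 3*x^2 + 7*x + 3.
∫_{-1}^{1} of each monomial x^k gives [2/(k+1) if k even, 0 if k odd]. Integrating term-by-term (or equivalently evaluating the antiderivative F(x) = -2*x^5/5 - 3*x^4/4 + x^3 + 7*x^2/2 + 3*x at the endpoints):
  F(1) − F(−1) = 127/20 − (-17/20) = 36/5.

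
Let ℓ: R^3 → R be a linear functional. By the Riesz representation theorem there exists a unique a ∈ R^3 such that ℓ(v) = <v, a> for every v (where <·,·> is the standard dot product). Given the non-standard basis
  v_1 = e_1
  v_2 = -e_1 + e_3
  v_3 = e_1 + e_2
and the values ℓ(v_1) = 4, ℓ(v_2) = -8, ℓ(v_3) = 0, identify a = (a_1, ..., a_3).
a = (4, -4, -4)

Write a = (a_1, ..., a_3) in the standard basis. For each basis vector v_i, ℓ(v_i) = <v_i, a> is a linear equation in the a_j's. Collect the n equations into a matrix system V a = ℓ, where row i of V is v_i (expressed in the standard basis). Since V is invertible (lower-triangular with 1s on the diagonal, up to permutation), solve by back-substitution:
  V =
[[1, 0, 0],
 [-1, 0, 1],
 [1, 1, 0]]
  V a = (4, -8, 0)
Solving gives a = (4, -4, -4).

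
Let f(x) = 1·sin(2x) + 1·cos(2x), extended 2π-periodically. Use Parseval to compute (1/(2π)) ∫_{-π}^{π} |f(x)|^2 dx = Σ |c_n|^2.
Σ |c_n|^2 = 1

Expand |f|^2 and use orthogonality of {sin(nx), cos(mx)} on [-π, π]:
  ∫_{-π}^{π} sin(nx)^2 dx = π, ∫ cos(mx)^2 dx = π, and cross terms integrate to 0.
So ∫_{-π}^{π} f(x)^2 dx = 1^2 · π + 1^2 · π = (1 + 1)π.
Divide by 2π: (1 + 1)/2 = 1.
By Parseval, this equals Σ |c_n|^2.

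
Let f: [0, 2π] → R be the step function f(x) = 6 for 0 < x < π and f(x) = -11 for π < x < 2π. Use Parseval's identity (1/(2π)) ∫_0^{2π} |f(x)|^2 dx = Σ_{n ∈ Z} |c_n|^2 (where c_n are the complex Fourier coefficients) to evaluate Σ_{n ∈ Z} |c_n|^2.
Σ |c_n|^2 = 157/2

Parseval equates the L^2 energy of f (normalised by 1/(2π)) with the ℓ^2 sum of its Fourier coefficients: (1/(2π)) ∫_0^{2π} |f|^2 = Σ |c_n|^2.
Compute the left side: (1/(2π)) [∫_0^π 6^2 dx + ∫_π^{2π} (-11)^2 dx] = (1/(2π)) · (36π + 121π) = (36 + 121)/2 = 157/2.
So Σ_{n ∈ Z} |c_n|^2 = 157/2.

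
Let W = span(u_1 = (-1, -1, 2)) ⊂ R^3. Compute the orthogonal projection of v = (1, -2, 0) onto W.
proj_W(v) = (-1/6, -1/6, 1/3)

Set up U = [u_1 | ... | u_1] ∈ R^(3×1). The projector onto W = col(U) is P = U (U^T U)^(-1) U^T.
Compute U^T U =
  [6],
and U^T v = (1).
Solve U^T U · c = U^T v for the coefficients: c = (1/6). The projection is proj_W(v) = U c.
Check: (v - proj_W(v)) · u_1 = 0  (should be 0).
Result: proj_W(v) = (-1/6, -1/6, 1/3).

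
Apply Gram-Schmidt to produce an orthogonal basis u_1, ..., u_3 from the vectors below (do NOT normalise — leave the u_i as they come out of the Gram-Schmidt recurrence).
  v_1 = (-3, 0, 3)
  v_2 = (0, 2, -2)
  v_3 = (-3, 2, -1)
Orthogonal basis:
  u_1 = (-3, 0, 3)
  u_2 = (-1, 2, -1)
  u_3 = (-2/3, -2/3, -2/3)

Apply the Gram-Schmidt recurrence
  u_1 = v_1
  u_i = v_i − Σ_{j<i} ((v_i · u_j) / (u_j · u_j)) · u_j.

Step by step this gives:
  u_1 = (-3, 0, 3)
  u_2 = (-1, 2, -1)
  u_3 = (-2/3, -2/3, -2/3)

Orthogonality check:
  u_2 · u_1 = 0 (should be 0)
  u_3 · u_1 = 0 (should be 0)
  u_3 · u_2 = 0 (should be 0)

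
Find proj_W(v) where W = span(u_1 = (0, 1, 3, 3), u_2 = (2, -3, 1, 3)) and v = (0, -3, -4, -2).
proj_W(v) = (85/89, -246/89, -313/89, -228/89)

Set up U = [u_1 | ... | u_2] ∈ R^(4×2). The projector onto W = col(U) is P = U (U^T U)^(-1) U^T.
Compute U^T U =
  [19, 9]
  [9, 23],
and U^T v = (-21, -1).
Solve U^T U · c = U^T v for the coefficients: c = (-237/178, 85/178). The projection is proj_W(v) = U c.
Check: (v - proj_W(v)) · u_1 = 0  (should be 0).
Check: (v - proj_W(v)) · u_2 = 0  (should be 0).
Result: proj_W(v) = (85/89, -246/89, -313/89, -228/89).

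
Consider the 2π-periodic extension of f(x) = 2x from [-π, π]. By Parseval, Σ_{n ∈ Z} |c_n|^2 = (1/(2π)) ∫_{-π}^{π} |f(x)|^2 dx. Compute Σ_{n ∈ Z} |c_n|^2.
Σ |c_n|^2 = 4π^2/3

Expand and integrate term by term over [-π, π]:
  ∫ (2x)^2 dx = 4·(2π^3/3); ∫ 2·2·(0)·x dx = 0 (odd integrand); ∫ 0^2 dx = 0·2π.
So (1/(2π)) ∫_{-π}^{π} (2x)^2 dx = 4π^2/3 + 0 = 4π^2/3.
Parseval ⇒ Σ |c_n|^2 = 4π^2/3.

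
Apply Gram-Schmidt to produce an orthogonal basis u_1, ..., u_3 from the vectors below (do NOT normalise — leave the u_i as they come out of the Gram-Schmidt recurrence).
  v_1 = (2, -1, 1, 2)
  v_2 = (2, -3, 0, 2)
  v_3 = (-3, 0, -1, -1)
Orthogonal basis:
  u_1 = (2, -1, 1, 2)
  u_2 = (-1/5, -19/10, -11/10, -1/5)
  u_3 = (-55/49, -8/49, 16/49, 43/49)

Apply the Gram-Schmidt recurrence
  u_1 = v_1
  u_i = v_i − Σ_{j<i} ((v_i · u_j) / (u_j · u_j)) · u_j.

Step by step this gives:
  u_1 = (2, -1, 1, 2)
  u_2 = (-1/5, -19/10, -11/10, -1/5)
  u_3 = (-55/49, -8/49, 16/49, 43/49)

Orthogonality check:
  u_2 · u_1 = 0 (should be 0)
  u_3 · u_1 = 0 (should be 0)
  u_3 · u_2 = 0 (should be 0)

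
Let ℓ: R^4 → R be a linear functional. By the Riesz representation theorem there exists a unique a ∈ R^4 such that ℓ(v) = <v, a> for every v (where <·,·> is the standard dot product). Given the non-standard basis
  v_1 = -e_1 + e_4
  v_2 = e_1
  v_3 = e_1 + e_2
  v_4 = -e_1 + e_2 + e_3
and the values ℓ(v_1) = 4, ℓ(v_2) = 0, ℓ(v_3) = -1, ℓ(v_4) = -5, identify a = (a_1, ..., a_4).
a = (0, -1, -4, 4)

Write a = (a_1, ..., a_4) in the standard basis. For each basis vector v_i, ℓ(v_i) = <v_i, a> is a linear equation in the a_j's. Collect the n equations into a matrix system V a = ℓ, where row i of V is v_i (expressed in the standard basis). Since V is invertible (lower-triangular with 1s on the diagonal, up to permutation), solve by back-substitution:
  V =
[[-1, 0, 0, 1],
 [1, 0, 0, 0],
 [1, 1, 0, 0],
 [-1, 1, 1, 0]]
  V a = (4, 0, -1, -5)
Solving gives a = (0, -1, -4, 4).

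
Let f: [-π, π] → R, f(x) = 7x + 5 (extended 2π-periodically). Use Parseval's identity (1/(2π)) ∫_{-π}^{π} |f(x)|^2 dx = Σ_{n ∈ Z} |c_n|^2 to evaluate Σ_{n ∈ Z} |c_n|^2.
Σ |c_n|^2 = 49π^2/3 + 25

Expand and integrate term by term over [-π, π]:
  ∫ (7x)^2 dx = 49·(2π^3/3); ∫ 2·7·(5)·x dx = 0 (odd integrand); ∫ 5^2 dx = 25·2π.
So (1/(2π)) ∫_{-π}^{π} (7x + 5)^2 dx = 49π^2/3 + 25 = 49π^2/3 + 25.
Parseval ⇒ Σ |c_n|^2 = 49π^2/3 + 25.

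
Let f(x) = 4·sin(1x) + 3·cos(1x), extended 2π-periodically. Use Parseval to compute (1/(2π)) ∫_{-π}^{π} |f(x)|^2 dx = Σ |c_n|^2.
Σ |c_n|^2 = 25/2

Expand |f|^2 and use orthogonality of {sin(nx), cos(mx)} on [-π, π]:
  ∫_{-π}^{π} sin(nx)^2 dx = π, ∫ cos(mx)^2 dx = π, and cross terms integrate to 0.
So ∫_{-π}^{π} f(x)^2 dx = 4^2 · π + 3^2 · π = (16 + 9)π.
Divide by 2π: (16 + 9)/2 = 25/2.
By Parseval, this equals Σ |c_n|^2.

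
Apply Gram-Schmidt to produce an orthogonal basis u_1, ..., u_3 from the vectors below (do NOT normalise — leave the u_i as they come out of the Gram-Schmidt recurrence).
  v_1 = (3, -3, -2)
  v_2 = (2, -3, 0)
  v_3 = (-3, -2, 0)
Orthogonal basis:
  u_1 = (3, -3, -2)
  u_2 = (-1/22, -21/22, 15/11)
  u_3 = (-156/61, -104/61, -78/61)

Apply the Gram-Schmidt recurrence
  u_1 = v_1
  u_i = v_i − Σ_{j<i} ((v_i · u_j) / (u_j · u_j)) · u_j.

Step by step this gives:
  u_1 = (3, -3, -2)
  u_2 = (-1/22, -21/22, 15/11)
  u_3 = (-156/61, -104/61, -78/61)

Orthogonality check:
  u_2 · u_1 = 0 (should be 0)
  u_3 · u_1 = 0 (should be 0)
  u_3 · u_2 = 0 (should be 0)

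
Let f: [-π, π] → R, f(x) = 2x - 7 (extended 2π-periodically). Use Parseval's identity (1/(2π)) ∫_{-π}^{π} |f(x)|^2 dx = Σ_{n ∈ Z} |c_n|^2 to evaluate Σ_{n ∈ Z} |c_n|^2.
Σ |c_n|^2 = 4π^2/3 + 49

Expand and integrate term by term over [-π, π]:
  ∫ (2x)^2 dx = 4·(2π^3/3); ∫ 2·2·(-7)·x dx = 0 (odd integrand); ∫ (-7)^2 dx = 49·2π.
So (1/(2π)) ∫_{-π}^{π} (2x - 7)^2 dx = 4π^2/3 + 49 = 4π^2/3 + 49.
Parseval ⇒ Σ |c_n|^2 = 4π^2/3 + 49.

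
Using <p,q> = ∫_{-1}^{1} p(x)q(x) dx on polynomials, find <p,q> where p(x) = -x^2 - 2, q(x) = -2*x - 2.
<p,q> = 28/3

Expand the product: p(x)·q(x) = 2*x^3 + 2*x^2 + 4*x + 4.
∫_{-1}^{1} of each monomial x^k gives [2/(k+1) if k even, 0 if k odd]. Integrating term-by-term (or equivalently evaluating the antiderivative F(x) = x^4/2 + 2*x^3/3 + 2*x^2 + 4*x at the endpoints):
  F(1) − F(−1) = 43/6 − (-13/6) = 28/3.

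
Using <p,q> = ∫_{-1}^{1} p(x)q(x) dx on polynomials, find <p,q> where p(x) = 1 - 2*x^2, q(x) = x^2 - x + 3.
<p,q> = 28/15

Expand the product: p(x)·q(x) = -2*x^4 + 2*x^3 - 5*x^2 - x + 3.
∫_{-1}^{1} of each monomial x^k gives [2/(k+1) if k even, 0 if k odd]. Integrating term-by-term (or equivalently evaluating the antiderivative F(x) = -2*x^5/5 + x^4/2 - 5*x^3/3 - x^2/2 + 3*x at the endpoints):
  F(1) − F(−1) = 14/15 − (-14/15) = 28/15.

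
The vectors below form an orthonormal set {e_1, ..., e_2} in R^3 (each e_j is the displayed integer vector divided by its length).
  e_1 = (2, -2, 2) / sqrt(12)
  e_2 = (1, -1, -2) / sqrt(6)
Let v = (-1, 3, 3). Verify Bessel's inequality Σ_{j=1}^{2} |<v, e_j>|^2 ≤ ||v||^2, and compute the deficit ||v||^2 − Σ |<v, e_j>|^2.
Σ |<v, e_j>|^2 = 17; ||v||^2 = 19; deficit = 2

Write each e_j = u_j / sqrt(<u_j, u_j>) where u_j is the displayed integer vector. Then <v, e_j> = <v, u_j> / sqrt(<u_j, u_j>), so |<v, e_j>|^2 = <v, u_j>^2 / <u_j, u_j>.
Coefficients: <v, e_1> = -2/sqrt(12), <v, e_2> = -10/sqrt(6).
Square and sum: Σ |<v, e_j>|^2 = 17.
Compute ||v||^2 = v·v = 19.
Deficit = 19 − 17 = 2 ≥ 0, confirming Bessel's inequality. (The deficit equals ||v − Σ <v,e_j> e_j||^2, the squared distance from v to span{e_j}.)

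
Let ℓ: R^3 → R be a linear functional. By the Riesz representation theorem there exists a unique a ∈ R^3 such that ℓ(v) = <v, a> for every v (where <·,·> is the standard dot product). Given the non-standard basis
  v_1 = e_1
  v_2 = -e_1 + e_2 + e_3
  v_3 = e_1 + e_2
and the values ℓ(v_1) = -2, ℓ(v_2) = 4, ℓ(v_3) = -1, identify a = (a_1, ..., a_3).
a = (-2, 1, 1)

Write a = (a_1, ..., a_3) in the standard basis. For each basis vector v_i, ℓ(v_i) = <v_i, a> is a linear equation in the a_j's. Collect the n equations into a matrix system V a = ℓ, where row i of V is v_i (expressed in the standard basis). Since V is invertible (lower-triangular with 1s on the diagonal, up to permutation), solve by back-substitution:
  V =
[[1, 0, 0],
 [-1, 1, 1],
 [1, 1, 0]]
  V a = (-2, 4, -1)
Solving gives a = (-2, 1, 1).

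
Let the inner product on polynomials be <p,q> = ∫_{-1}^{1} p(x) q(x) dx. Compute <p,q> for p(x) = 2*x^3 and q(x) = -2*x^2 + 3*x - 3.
<p,q> = 12/5

Expand the product: p(x)·q(x) = -4*x^5 + 6*x^4 - 6*x^3.
∫_{-1}^{1} of each monomial x^k gives [2/(k+1) if k even, 0 if k odd]. Integrating term-by-term (or equivalently evaluating the antiderivative F(x) = -2*x^6/3 + 6*x^5/5 - 3*x^4/2 at the endpoints):
  F(1) − F(−1) = -29/30 − (-101/30) = 12/5.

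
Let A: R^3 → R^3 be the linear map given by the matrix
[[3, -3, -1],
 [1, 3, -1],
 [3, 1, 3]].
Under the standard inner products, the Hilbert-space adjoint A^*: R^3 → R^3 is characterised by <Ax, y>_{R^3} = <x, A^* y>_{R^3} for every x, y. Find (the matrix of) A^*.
A^* = A^T =
[[3, 1, 3],
 [-3, 3, 1],
 [-1, -1, 3]]

For real matrices with standard dot products, the defining identity <Ax, y> = <x, A^* y> gives (Ax)^T y = x^T (A^*) y, i.e. x^T A^T y = x^T (A^*) y. Since this holds for all x, y, we must have A^* = A^T. Therefore
A^* =
[[3, 1, 3],
 [-3, 3, 1],
 [-1, -1, 3]].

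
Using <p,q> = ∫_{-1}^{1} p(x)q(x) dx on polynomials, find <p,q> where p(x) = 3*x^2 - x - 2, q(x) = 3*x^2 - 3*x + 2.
<p,q> = -12/5

Expand the product: p(x)·q(x) = 9*x^4 - 12*x^3 + 3*x^2 + 4*x - 4.
∫_{-1}^{1} of each monomial x^k gives [2/(k+1) if k even, 0 if k odd]. Integrating term-by-term (or equivalently evaluating the antiderivative F(x) = 9*x^5/5 - 3*x^4 + x^3 + 2*x^2 - 4*x at the endpoints):
  F(1) − F(−1) = -11/5 − (1/5) = -12/5.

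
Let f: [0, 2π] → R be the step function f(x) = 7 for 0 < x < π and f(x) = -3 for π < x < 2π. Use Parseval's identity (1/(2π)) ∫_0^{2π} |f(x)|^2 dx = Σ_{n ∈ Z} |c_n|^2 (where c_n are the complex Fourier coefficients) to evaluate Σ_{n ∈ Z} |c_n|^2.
Σ |c_n|^2 = 29

Parseval equates the L^2 energy of f (normalised by 1/(2π)) with the ℓ^2 sum of its Fourier coefficients: (1/(2π)) ∫_0^{2π} |f|^2 = Σ |c_n|^2.
Compute the left side: (1/(2π)) [∫_0^π 7^2 dx + ∫_π^{2π} (-3)^2 dx] = (1/(2π)) · (49π + 9π) = (49 + 9)/2 = 29.
So Σ_{n ∈ Z} |c_n|^2 = 29.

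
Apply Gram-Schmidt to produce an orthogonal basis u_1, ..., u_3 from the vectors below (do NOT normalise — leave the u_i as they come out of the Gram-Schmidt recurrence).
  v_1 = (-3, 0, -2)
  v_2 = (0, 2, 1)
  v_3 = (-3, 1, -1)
Orthogonal basis:
  u_1 = (-3, 0, -2)
  u_2 = (-6/13, 2, 9/13)
  u_3 = (-12/61, -9/61, 18/61)

Apply the Gram-Schmidt recurrence
  u_1 = v_1
  u_i = v_i − Σ_{j<i} ((v_i · u_j) / (u_j · u_j)) · u_j.

Step by step this gives:
  u_1 = (-3, 0, -2)
  u_2 = (-6/13, 2, 9/13)
  u_3 = (-12/61, -9/61, 18/61)

Orthogonality check:
  u_2 · u_1 = 0 (should be 0)
  u_3 · u_1 = 0 (should be 0)
  u_3 · u_2 = 0 (should be 0)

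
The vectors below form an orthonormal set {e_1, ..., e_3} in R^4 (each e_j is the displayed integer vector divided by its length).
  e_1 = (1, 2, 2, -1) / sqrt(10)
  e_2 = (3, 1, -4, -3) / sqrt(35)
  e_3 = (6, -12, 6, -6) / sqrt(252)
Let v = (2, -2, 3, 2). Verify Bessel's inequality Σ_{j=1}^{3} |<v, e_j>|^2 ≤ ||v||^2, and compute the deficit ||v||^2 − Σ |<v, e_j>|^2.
Σ |<v, e_j>|^2 = 13; ||v||^2 = 21; deficit = 8

Write each e_j = u_j / sqrt(<u_j, u_j>) where u_j is the displayed integer vector. Then <v, e_j> = <v, u_j> / sqrt(<u_j, u_j>), so |<v, e_j>|^2 = <v, u_j>^2 / <u_j, u_j>.
Coefficients: <v, e_1> = 2/sqrt(10), <v, e_2> = -14/sqrt(35), <v, e_3> = 42/sqrt(252).
Square and sum: Σ |<v, e_j>|^2 = 13.
Compute ||v||^2 = v·v = 21.
Deficit = 21 − 13 = 8 ≥ 0, confirming Bessel's inequality. (The deficit equals ||v − Σ <v,e_j> e_j||^2, the squared distance from v to span{e_j}.)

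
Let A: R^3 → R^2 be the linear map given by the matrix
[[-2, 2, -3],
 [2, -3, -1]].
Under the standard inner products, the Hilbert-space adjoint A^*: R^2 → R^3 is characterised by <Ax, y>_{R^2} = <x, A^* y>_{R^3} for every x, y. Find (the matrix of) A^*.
A^* = A^T =
[[-2, 2],
 [2, -3],
 [-3, -1]]

For real matrices with standard dot products, the defining identity <Ax, y> = <x, A^* y> gives (Ax)^T y = x^T (A^*) y, i.e. x^T A^T y = x^T (A^*) y. Since this holds for all x, y, we must have A^* = A^T. Therefore
A^* =
[[-2, 2],
 [2, -3],
 [-3, -1]].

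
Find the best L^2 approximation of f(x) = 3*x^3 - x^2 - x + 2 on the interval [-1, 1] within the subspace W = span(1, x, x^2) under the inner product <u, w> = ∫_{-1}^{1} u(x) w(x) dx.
g(x) = -x^2 + 4*x/5 + 2

The best approximation g ∈ W is the orthogonal projection of f onto W. Writing g = a_0 + a_1 x + a_2 x^2, the coefficients solve the normal equations G · a = b where
  G_{ij} = <φ_i, φ_j> and b_i = <f, φ_i>, with φ_0 = 1, φ_1 = x, φ_2 = x^2.
G =
  [2, 0, 2/3]
  [0, 2/3, 0]
  [2/3, 0, 2/5],
b = (10/3, 8/15, 14/15).
Solving gives a_0 = 2, a_1 = 4/5, a_2 = -1, so
  g(x) = -x^2 + 4*x/5 + 2.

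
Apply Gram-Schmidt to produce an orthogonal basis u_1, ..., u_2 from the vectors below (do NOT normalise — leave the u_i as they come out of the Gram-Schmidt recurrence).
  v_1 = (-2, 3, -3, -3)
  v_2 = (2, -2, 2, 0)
Orthogonal basis:
  u_1 = (-2, 3, -3, -3)
  u_2 = (30/31, -14/31, 14/31, -48/31)

Apply the Gram-Schmidt recurrence
  u_1 = v_1
  u_i = v_i − Σ_{j<i} ((v_i · u_j) / (u_j · u_j)) · u_j.

Step by step this gives:
  u_1 = (-2, 3, -3, -3)
  u_2 = (30/31, -14/31, 14/31, -48/31)

Orthogonality check:
  u_2 · u_1 = 0 (should be 0)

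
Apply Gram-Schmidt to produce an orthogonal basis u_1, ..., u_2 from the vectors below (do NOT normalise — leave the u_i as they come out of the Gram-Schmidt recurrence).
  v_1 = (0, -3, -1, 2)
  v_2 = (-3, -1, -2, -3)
Orthogonal basis:
  u_1 = (0, -3, -1, 2)
  u_2 = (-3, -17/14, -29/14, -20/7)

Apply the Gram-Schmidt recurrence
  u_1 = v_1
  u_i = v_i − Σ_{j<i} ((v_i · u_j) / (u_j · u_j)) · u_j.

Step by step this gives:
  u_1 = (0, -3, -1, 2)
  u_2 = (-3, -17/14, -29/14, -20/7)

Orthogonality check:
  u_2 · u_1 = 0 (should be 0)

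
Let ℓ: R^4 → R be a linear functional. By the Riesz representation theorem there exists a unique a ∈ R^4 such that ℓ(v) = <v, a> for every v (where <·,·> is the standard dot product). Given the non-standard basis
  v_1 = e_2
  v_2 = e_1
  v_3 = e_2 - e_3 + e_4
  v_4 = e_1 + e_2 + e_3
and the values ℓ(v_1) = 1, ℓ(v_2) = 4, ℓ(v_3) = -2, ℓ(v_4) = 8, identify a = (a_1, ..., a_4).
a = (4, 1, 3, 0)

Write a = (a_1, ..., a_4) in the standard basis. For each basis vector v_i, ℓ(v_i) = <v_i, a> is a linear equation in the a_j's. Collect the n equations into a matrix system V a = ℓ, where row i of V is v_i (expressed in the standard basis). Since V is invertible (lower-triangular with 1s on the diagonal, up to permutation), solve by back-substitution:
  V =
[[0, 1, 0, 0],
 [1, 0, 0, 0],
 [0, 1, -1, 1],
 [1, 1, 1, 0]]
  V a = (1, 4, -2, 8)
Solving gives a = (4, 1, 3, 0).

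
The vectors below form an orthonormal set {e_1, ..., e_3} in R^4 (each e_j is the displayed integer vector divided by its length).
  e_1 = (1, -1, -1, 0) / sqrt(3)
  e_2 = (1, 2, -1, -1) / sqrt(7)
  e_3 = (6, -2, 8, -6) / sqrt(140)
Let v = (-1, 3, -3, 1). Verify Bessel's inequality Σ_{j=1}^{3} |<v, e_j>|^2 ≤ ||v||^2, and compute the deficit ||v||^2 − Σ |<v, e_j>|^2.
Σ |<v, e_j>|^2 = 299/15; ||v||^2 = 20; deficit = 1/15

Write each e_j = u_j / sqrt(<u_j, u_j>) where u_j is the displayed integer vector. Then <v, e_j> = <v, u_j> / sqrt(<u_j, u_j>), so |<v, e_j>|^2 = <v, u_j>^2 / <u_j, u_j>.
Coefficients: <v, e_1> = -1/sqrt(3), <v, e_2> = 7/sqrt(7), <v, e_3> = -42/sqrt(140).
Square and sum: Σ |<v, e_j>|^2 = 299/15.
Compute ||v||^2 = v·v = 20.
Deficit = 20 − 299/15 = 1/15 ≥ 0, confirming Bessel's inequality. (The deficit equals ||v − Σ <v,e_j> e_j||^2, the squared distance from v to span{e_j}.)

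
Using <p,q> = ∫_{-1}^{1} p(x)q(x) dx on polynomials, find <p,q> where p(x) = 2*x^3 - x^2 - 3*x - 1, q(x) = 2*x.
<p,q> = -12/5

Expand the product: p(x)·q(x) = 4*x^4 - 2*x^3 - 6*x^2 - 2*x.
∫_{-1}^{1} of each monomial x^k gives [2/(k+1) if k even, 0 if k odd]. Integrating term-by-term (or equivalently evaluating the antiderivative F(x) = 4*x^5/5 - x^4/2 - 2*x^3 - x^2 at the endpoints):
  F(1) − F(−1) = -27/10 − (-3/10) = -12/5.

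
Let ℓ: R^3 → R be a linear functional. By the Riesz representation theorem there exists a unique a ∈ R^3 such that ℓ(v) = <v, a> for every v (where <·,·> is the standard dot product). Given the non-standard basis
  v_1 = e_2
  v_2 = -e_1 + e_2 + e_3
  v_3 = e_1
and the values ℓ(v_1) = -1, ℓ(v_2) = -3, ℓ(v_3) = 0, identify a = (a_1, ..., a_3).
a = (0, -1, -2)

Write a = (a_1, ..., a_3) in the standard basis. For each basis vector v_i, ℓ(v_i) = <v_i, a> is a linear equation in the a_j's. Collect the n equations into a matrix system V a = ℓ, where row i of V is v_i (expressed in the standard basis). Since V is invertible (lower-triangular with 1s on the diagonal, up to permutation), solve by back-substitution:
  V =
[[0, 1, 0],
 [-1, 1, 1],
 [1, 0, 0]]
  V a = (-1, -3, 0)
Solving gives a = (0, -1, -2).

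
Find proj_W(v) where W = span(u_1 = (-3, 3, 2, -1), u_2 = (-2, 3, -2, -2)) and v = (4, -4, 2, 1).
proj_W(v) = (959/314, -642/157, 222/157, 753/314)

Set up U = [u_1 | ... | u_2] ∈ R^(4×2). The projector onto W = col(U) is P = U (U^T U)^(-1) U^T.
Compute U^T U =
  [23, 13]
  [13, 21],
and U^T v = (-21, -26).
Solve U^T U · c = U^T v for the coefficients: c = (-103/314, -325/314). The projection is proj_W(v) = U c.
Check: (v - proj_W(v)) · u_1 = 0  (should be 0).
Check: (v - proj_W(v)) · u_2 = 0  (should be 0).
Result: proj_W(v) = (959/314, -642/157, 222/157, 753/314).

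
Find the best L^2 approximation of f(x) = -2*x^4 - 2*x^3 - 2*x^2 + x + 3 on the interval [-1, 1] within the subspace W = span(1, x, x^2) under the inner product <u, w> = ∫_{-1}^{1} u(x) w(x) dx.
g(x) = -26*x^2/7 - x/5 + 111/35

The best approximation g ∈ W is the orthogonal projection of f onto W. Writing g = a_0 + a_1 x + a_2 x^2, the coefficients solve the normal equations G · a = b where
  G_{ij} = <φ_i, φ_j> and b_i = <f, φ_i>, with φ_0 = 1, φ_1 = x, φ_2 = x^2.
G =
  [2, 0, 2/3]
  [0, 2/3, 0]
  [2/3, 0, 2/5],
b = (58/15, -2/15, 22/35).
Solving gives a_0 = 111/35, a_1 = -1/5, a_2 = -26/7, so
  g(x) = -26*x^2/7 - x/5 + 111/35.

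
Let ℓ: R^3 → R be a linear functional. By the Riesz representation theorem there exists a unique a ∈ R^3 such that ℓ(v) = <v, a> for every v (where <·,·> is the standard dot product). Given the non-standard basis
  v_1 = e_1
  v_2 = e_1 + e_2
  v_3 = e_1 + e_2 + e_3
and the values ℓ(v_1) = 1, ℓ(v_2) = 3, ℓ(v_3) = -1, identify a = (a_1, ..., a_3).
a = (1, 2, -4)

Write a = (a_1, ..., a_3) in the standard basis. For each basis vector v_i, ℓ(v_i) = <v_i, a> is a linear equation in the a_j's. Collect the n equations into a matrix system V a = ℓ, where row i of V is v_i (expressed in the standard basis). Since V is invertible (lower-triangular with 1s on the diagonal, up to permutation), solve by back-substitution:
  V =
[[1, 0, 0],
 [1, 1, 0],
 [1, 1, 1]]
  V a = (1, 3, -1)
Solving gives a = (1, 2, -4).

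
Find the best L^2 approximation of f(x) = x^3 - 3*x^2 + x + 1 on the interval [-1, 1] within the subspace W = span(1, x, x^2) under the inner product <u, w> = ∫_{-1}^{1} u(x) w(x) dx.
g(x) = -3*x^2 + 8*x/5 + 1

The best approximation g ∈ W is the orthogonal projection of f onto W. Writing g = a_0 + a_1 x + a_2 x^2, the coefficients solve the normal equations G · a = b where
  G_{ij} = <φ_i, φ_j> and b_i = <f, φ_i>, with φ_0 = 1, φ_1 = x, φ_2 = x^2.
G =
  [2, 0, 2/3]
  [0, 2/3, 0]
  [2/3, 0, 2/5],
b = (0, 16/15, -8/15).
Solving gives a_0 = 1, a_1 = 8/5, a_2 = -3, so
  g(x) = -3*x^2 + 8*x/5 + 1.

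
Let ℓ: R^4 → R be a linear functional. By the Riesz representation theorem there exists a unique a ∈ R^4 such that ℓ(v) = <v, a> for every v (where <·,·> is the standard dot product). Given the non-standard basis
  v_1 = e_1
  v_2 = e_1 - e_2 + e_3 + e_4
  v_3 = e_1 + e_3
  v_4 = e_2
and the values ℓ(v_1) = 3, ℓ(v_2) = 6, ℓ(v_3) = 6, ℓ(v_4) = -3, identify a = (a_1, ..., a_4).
a = (3, -3, 3, -3)

Write a = (a_1, ..., a_4) in the standard basis. For each basis vector v_i, ℓ(v_i) = <v_i, a> is a linear equation in the a_j's. Collect the n equations into a matrix system V a = ℓ, where row i of V is v_i (expressed in the standard basis). Since V is invertible (lower-triangular with 1s on the diagonal, up to permutation), solve by back-substitution:
  V =
[[1, 0, 0, 0],
 [1, -1, 1, 1],
 [1, 0, 1, 0],
 [0, 1, 0, 0]]
  V a = (3, 6, 6, -3)
Solving gives a = (3, -3, 3, -3).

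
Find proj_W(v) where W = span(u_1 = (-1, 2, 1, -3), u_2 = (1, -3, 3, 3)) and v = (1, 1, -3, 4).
proj_W(v) = (212/251, -257/251, -880/251, 636/251)

Set up U = [u_1 | ... | u_2] ∈ R^(4×2). The projector onto W = col(U) is P = U (U^T U)^(-1) U^T.
Compute U^T U =
  [15, -13]
  [-13, 28],
and U^T v = (-14, 1).
Solve U^T U · c = U^T v for the coefficients: c = (-379/251, -167/251). The projection is proj_W(v) = U c.
Check: (v - proj_W(v)) · u_1 = 0  (should be 0).
Check: (v - proj_W(v)) · u_2 = 0  (should be 0).
Result: proj_W(v) = (212/251, -257/251, -880/251, 636/251).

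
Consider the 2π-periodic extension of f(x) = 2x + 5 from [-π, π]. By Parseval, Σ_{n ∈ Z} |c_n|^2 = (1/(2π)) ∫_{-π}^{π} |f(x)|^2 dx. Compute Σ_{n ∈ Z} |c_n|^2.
Σ |c_n|^2 = 4π^2/3 + 25

Expand and integrate term by term over [-π, π]:
  ∫ (2x)^2 dx = 4·(2π^3/3); ∫ 2·2·(5)·x dx = 0 (odd integrand); ∫ 5^2 dx = 25·2π.
So (1/(2π)) ∫_{-π}^{π} (2x + 5)^2 dx = 4π^2/3 + 25 = 4π^2/3 + 25.
Parseval ⇒ Σ |c_n|^2 = 4π^2/3 + 25.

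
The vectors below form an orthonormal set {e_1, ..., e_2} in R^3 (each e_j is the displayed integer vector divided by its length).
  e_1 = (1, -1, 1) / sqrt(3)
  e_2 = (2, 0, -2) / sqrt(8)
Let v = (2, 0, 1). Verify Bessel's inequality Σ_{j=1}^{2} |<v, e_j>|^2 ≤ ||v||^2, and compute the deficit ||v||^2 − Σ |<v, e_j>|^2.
Σ |<v, e_j>|^2 = 7/2; ||v||^2 = 5; deficit = 3/2

Write each e_j = u_j / sqrt(<u_j, u_j>) where u_j is the displayed integer vector. Then <v, e_j> = <v, u_j> / sqrt(<u_j, u_j>), so |<v, e_j>|^2 = <v, u_j>^2 / <u_j, u_j>.
Coefficients: <v, e_1> = 3/sqrt(3), <v, e_2> = 2/sqrt(8).
Square and sum: Σ |<v, e_j>|^2 = 7/2.
Compute ||v||^2 = v·v = 5.
Deficit = 5 − 7/2 = 3/2 ≥ 0, confirming Bessel's inequality. (The deficit equals ||v − Σ <v,e_j> e_j||^2, the squared distance from v to span{e_j}.)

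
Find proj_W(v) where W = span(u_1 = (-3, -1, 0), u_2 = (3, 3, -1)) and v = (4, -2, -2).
proj_W(v) = (81/23, -13/23, 20/23)

Set up U = [u_1 | ... | u_2] ∈ R^(3×2). The projector onto W = col(U) is P = U (U^T U)^(-1) U^T.
Compute U^T U =
  [10, -12]
  [-12, 19],
and U^T v = (-10, 8).
Solve U^T U · c = U^T v for the coefficients: c = (-47/23, -20/23). The projection is proj_W(v) = U c.
Check: (v - proj_W(v)) · u_1 = 0  (should be 0).
Check: (v - proj_W(v)) · u_2 = 0  (should be 0).
Result: proj_W(v) = (81/23, -13/23, 20/23).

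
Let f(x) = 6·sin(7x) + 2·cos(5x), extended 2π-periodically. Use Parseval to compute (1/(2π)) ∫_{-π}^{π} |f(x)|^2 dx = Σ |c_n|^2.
Σ |c_n|^2 = 20

Expand |f|^2 and use orthogonality of {sin(nx), cos(mx)} on [-π, π]:
  ∫_{-π}^{π} sin(nx)^2 dx = π, ∫ cos(mx)^2 dx = π, and cross terms integrate to 0.
So ∫_{-π}^{π} f(x)^2 dx = 6^2 · π + 2^2 · π = (36 + 4)π.
Divide by 2π: (36 + 4)/2 = 20.
By Parseval, this equals Σ |c_n|^2.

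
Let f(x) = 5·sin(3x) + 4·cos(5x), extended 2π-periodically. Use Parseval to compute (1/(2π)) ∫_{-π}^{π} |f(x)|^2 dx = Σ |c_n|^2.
Σ |c_n|^2 = 41/2

Expand |f|^2 and use orthogonality of {sin(nx), cos(mx)} on [-π, π]:
  ∫_{-π}^{π} sin(nx)^2 dx = π, ∫ cos(mx)^2 dx = π, and cross terms integrate to 0.
So ∫_{-π}^{π} f(x)^2 dx = 5^2 · π + 4^2 · π = (25 + 16)π.
Divide by 2π: (25 + 16)/2 = 41/2.
By Parseval, this equals Σ |c_n|^2.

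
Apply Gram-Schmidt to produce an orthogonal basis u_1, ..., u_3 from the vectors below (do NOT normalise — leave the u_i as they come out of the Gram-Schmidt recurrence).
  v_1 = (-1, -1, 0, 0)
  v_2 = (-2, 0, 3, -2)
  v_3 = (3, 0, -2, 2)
Orthogonal basis:
  u_1 = (-1, -1, 0, 0)
  u_2 = (-1, 1, 3, -2)
  u_3 = (19/30, -19/30, 3/5, 4/15)

Apply the Gram-Schmidt recurrence
  u_1 = v_1
  u_i = v_i − Σ_{j<i} ((v_i · u_j) / (u_j · u_j)) · u_j.

Step by step this gives:
  u_1 = (-1, -1, 0, 0)
  u_2 = (-1, 1, 3, -2)
  u_3 = (19/30, -19/30, 3/5, 4/15)

Orthogonality check:
  u_2 · u_1 = 0 (should be 0)
  u_3 · u_1 = 0 (should be 0)
  u_3 · u_2 = 0 (should be 0)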